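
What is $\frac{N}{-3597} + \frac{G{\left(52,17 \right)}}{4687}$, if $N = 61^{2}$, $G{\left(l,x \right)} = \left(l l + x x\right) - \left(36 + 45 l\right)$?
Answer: $- \frac{139642}{154671} \approx -0.90283$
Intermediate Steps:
$G{\left(l,x \right)} = -36 + l^{2} + x^{2} - 45 l$ ($G{\left(l,x \right)} = \left(l^{2} + x^{2}\right) - \left(36 + 45 l\right) = -36 + l^{2} + x^{2} - 45 l$)
$N = 3721$
$\frac{N}{-3597} + \frac{G{\left(52,17 \right)}}{4687} = \frac{3721}{-3597} + \frac{-36 + 52^{2} + 17^{2} - 2340}{4687} = 3721 \left(- \frac{1}{3597}\right) + \left(-36 + 2704 + 289 - 2340\right) \frac{1}{4687} = - \frac{3721}{3597} + 617 \cdot \frac{1}{4687} = - \frac{3721}{3597} + \frac{617}{4687} = - \frac{139642}{154671}$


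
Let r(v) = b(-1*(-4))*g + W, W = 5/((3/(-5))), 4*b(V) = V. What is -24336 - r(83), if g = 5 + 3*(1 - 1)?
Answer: -72998/3 ≈ -24333.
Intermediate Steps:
b(V) = V/4
g = 5 (g = 5 + 3*0 = 5 + 0 = 5)
W = -25/3 (W = 5/((3*(-1/5))) = 5/(-3/5) = 5*(-5/3) = -25/3 ≈ -8.3333)
r(v) = -10/3 (r(v) = ((-1*(-4))/4)*5 - 25/3 = ((1/4)*4)*5 - 25/3 = 1*5 - 25/3 = 5 - 25/3 = -10/3)
-24336 - r(83) = -24336 - 1*(-10/3) = -24336 + 10/3 = -72998/3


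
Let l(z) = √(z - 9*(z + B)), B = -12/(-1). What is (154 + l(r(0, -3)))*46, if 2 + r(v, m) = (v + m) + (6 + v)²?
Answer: 7084 + 92*I*√89 ≈ 7084.0 + 867.93*I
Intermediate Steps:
B = 12 (B = -12*(-1) = 12)
r(v, m) = -2 + m + v + (6 + v)² (r(v, m) = -2 + ((v + m) + (6 + v)²) = -2 + ((m + v) + (6 + v)²) = -2 + (m + v + (6 + v)²) = -2 + m + v + (6 + v)²)
l(z) = √(-108 - 8*z) (l(z) = √(z - 9*(z + 12)) = √(z - 9*(12 + z)) = √(z + (-108 - 9*z)) = √(-108 - 8*z))
(154 + l(r(0, -3)))*46 = (154 + 2*√(-27 - 2*(-2 - 3 + 0 + (6 + 0)²)))*46 = (154 + 2*√(-27 - 2*(-2 - 3 + 0 + 6²)))*46 = (154 + 2*√(-27 - 2*(-2 - 3 + 0 + 36)))*46 = (154 + 2*√(-27 - 2*31))*46 = (154 + 2*√(-27 - 62))*46 = (154 + 2*√(-89))*46 = (154 + 2*(I*√89))*46 = (154 + 2*I*√89)*46 = 7084 + 92*I*√89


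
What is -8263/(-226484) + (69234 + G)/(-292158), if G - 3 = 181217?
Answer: -27154861091/33084556236 ≈ -0.82077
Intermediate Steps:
G = 181220 (G = 3 + 181217 = 181220)
-8263/(-226484) + (69234 + G)/(-292158) = -8263/(-226484) + (69234 + 181220)/(-292158) = -8263*(-1/226484) + 250454*(-1/292158) = 8263/226484 - 125227/146079 = -27154861091/33084556236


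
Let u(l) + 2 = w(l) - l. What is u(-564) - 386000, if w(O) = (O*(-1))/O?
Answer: -385439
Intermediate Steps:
w(O) = -1 (w(O) = (-O)/O = -1)
u(l) = -3 - l (u(l) = -2 + (-1 - l) = -3 - l)
u(-564) - 386000 = (-3 - 1*(-564)) - 386000 = (-3 + 564) - 386000 = 561 - 386000 = -385439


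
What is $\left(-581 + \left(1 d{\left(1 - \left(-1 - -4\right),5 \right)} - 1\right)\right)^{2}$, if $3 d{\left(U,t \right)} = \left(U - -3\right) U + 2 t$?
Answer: $\frac{3020644}{9} \approx 3.3563 \cdot 10^{5}$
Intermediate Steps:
$d{\left(U,t \right)} = \frac{2 t}{3} + \frac{U \left(3 + U\right)}{3}$ ($d{\left(U,t \right)} = \frac{\left(U - -3\right) U + 2 t}{3} = \frac{\left(U + 3\right) U + 2 t}{3} = \frac{\left(3 + U\right) U + 2 t}{3} = \frac{U \left(3 + U\right) + 2 t}{3} = \frac{2 t + U \left(3 + U\right)}{3} = \frac{2 t}{3} + \frac{U \left(3 + U\right)}{3}$)
$\left(-581 + \left(1 d{\left(1 - \left(-1 - -4\right),5 \right)} - 1\right)\right)^{2} = \left(-581 - \left(1 - \left(\left(1 - \left(-1 - -4\right)\right) + \frac{\left(1 - \left(-1 - -4\right)\right)^{2}}{3} + \frac{2}{3} \cdot 5\right)\right)\right)^{2} = \left(-581 - \left(1 - \left(\left(1 - \left(-1 + 4\right)\right) + \frac{\left(1 - \left(-1 + 4\right)\right)^{2}}{3} + \frac{10}{3}\right)\right)\right)^{2} = \left(-581 - \left(1 - \left(\left(1 - 3\right) + \frac{\left(1 - 3\right)^{2}}{3} + \frac{10}{3}\right)\right)\right)^{2} = \left(-581 - \left(1 - \left(-2 + \frac{\left(-2\right)^{2}}{3} + \frac{10}{3}\right)\right)\right)^{2} = \left(-581 - \left(1 - \left(-2 + \frac{1}{3} \cdot 4 + \frac{10}{3}\right)\right)\right)^{2} = \left(-581 - \left(1 - \left(-2 + \frac{4}{3} + \frac{10}{3}\right)\right)\right)^{2} = \left(-581 + \left(1 \cdot \frac{8}{3} - 1\right)\right)^{2} = \left(-581 + \left(\frac{8}{3} - 1\right)\right)^{2} = \left(-581 + \frac{5}{3}\right)^{2} = \left(- \frac{1738}{3}\right)^{2} = \frac{3020644}{9}$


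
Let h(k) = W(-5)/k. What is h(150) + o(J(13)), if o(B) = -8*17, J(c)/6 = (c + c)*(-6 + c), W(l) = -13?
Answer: -20413/150 ≈ -136.09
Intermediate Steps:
J(c) = 12*c*(-6 + c) (J(c) = 6*((c + c)*(-6 + c)) = 6*((2*c)*(-6 + c)) = 6*(2*c*(-6 + c)) = 12*c*(-6 + c))
h(k) = -13/k
o(B) = -136
h(150) + o(J(13)) = -13/150 - 136 = -20413/150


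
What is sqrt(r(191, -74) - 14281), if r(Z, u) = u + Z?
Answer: 2*I*sqrt(3541) ≈ 119.01*I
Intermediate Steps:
r(Z, u) = Z + u
sqrt(r(191, -74) - 14281) = sqrt((191 - 74) - 14281) = sqrt(117 - 14281) = sqrt(-14164) = 2*I*sqrt(3541)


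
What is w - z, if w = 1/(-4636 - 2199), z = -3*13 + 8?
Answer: 211884/6835 ≈ 31.000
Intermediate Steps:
z = -31 (z = -39 + 8 = -31)
w = -1/6835 (w = 1/(-6835) = -1/6835 ≈ -0.00014631)
w - z = -1/6835 - 1*(-31) = -1/6835 + 31 = 211884/6835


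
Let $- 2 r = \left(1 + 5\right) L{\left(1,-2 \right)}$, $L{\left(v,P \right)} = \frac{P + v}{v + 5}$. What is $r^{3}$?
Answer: $\frac{1}{8} \approx 0.125$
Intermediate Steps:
$L{\left(v,P \right)} = \frac{P + v}{5 + v}$
$r = \frac{1}{2}$ ($r = - \frac{\left(1 + 5\right) \frac{-2 + 1}{5 + 1}}{2} = - \frac{6 \cdot \frac{1}{6} \left(-1\right)}{2} = - \frac{6 \left(- \frac{1}{6}\right)}{2} = \left(- \frac{1}{2}\right) \left(-1\right) = \frac{1}{2} \approx 0.5$)
$r^{3} = \left(\frac{1}{2}\right)^{3} = \frac{1}{8}$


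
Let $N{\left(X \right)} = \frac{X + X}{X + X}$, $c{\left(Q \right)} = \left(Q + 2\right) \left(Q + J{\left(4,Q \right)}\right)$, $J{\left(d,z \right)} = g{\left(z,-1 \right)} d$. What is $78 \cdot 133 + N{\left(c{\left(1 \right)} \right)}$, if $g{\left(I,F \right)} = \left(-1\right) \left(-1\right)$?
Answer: $10375$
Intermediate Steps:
$g{\left(I,F \right)} = 1$
$J{\left(d,z \right)} = d$ ($J{\left(d,z \right)} = 1 d = d$)
$c{\left(Q \right)} = \left(2 + Q\right) \left(4 + Q\right)$ ($c{\left(Q \right)} = \left(Q + 2\right) \left(Q + 4\right) = \left(2 + Q\right) \left(4 + Q\right)$)
$N{\left(X \right)} = 1$ ($N{\left(X \right)} = \frac{2 X}{2 X} = 2 X \frac{1}{2 X} = 1$)
$78 \cdot 133 + N{\left(c{\left(1 \right)} \right)} = 78 \cdot 133 + 1 = 10374 + 1 = 10375$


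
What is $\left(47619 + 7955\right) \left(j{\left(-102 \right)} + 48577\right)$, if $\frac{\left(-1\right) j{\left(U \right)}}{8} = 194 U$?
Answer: $11497204694$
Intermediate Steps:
$j{\left(U \right)} = - 1552 U$ ($j{\left(U \right)} = - 8 \cdot 194 U = - 1552 U$)
$\left(47619 + 7955\right) \left(j{\left(-102 \right)} + 48577\right) = \left(47619 + 7955\right) \left(\left(-1552\right) \left(-102\right) + 48577\right) = 55574 \left(158304 + 48577\right) = 55574 \cdot 206881 = 11497204694$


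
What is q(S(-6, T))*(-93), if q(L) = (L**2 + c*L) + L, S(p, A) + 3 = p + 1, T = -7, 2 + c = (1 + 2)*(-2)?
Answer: -11160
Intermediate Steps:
c = -8 (c = -2 + (1 + 2)*(-2) = -2 + 3*(-2) = -2 - 6 = -8)
S(p, A) = -2 + p (S(p, A) = -3 + (p + 1) = -3 + (1 + p) = -2 + p)
q(L) = L**2 - 7*L (q(L) = (L**2 - 8*L) + L = L**2 - 7*L)
q(S(-6, T))*(-93) = ((-2 - 6)*(-7 + (-2 - 6)))*(-93) = -8*(-7 - 8)*(-93) = -8*(-15)*(-93) = 120*(-93) = -11160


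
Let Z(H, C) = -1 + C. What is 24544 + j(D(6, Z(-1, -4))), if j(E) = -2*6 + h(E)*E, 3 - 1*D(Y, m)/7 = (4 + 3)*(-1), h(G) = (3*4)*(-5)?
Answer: 20332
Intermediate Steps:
h(G) = -60 (h(G) = 12*(-5) = -60)
D(Y, m) = 70 (D(Y, m) = 21 - 7*(4 + 3)*(-1) = 21 - 49*(-1) = 21 - 7*(-7) = 21 + 49 = 70)
j(E) = -12 - 60*E (j(E) = -2*6 - 60*E = -12 - 60*E)
24544 + j(D(6, Z(-1, -4))) = 24544 + (-12 - 60*70) = 24544 + (-12 - 4200) = 24544 - 4212 = 20332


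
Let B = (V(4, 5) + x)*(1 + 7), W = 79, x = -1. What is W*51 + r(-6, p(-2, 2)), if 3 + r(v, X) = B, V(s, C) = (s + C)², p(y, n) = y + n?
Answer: 4666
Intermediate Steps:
p(y, n) = n + y
V(s, C) = (C + s)²
B = 640 (B = ((5 + 4)² - 1)*(1 + 7) = (9² - 1)*8 = (81 - 1)*8 = 80*8 = 640)
r(v, X) = 637 (r(v, X) = -3 + 640 = 637)
W*51 + r(-6, p(-2, 2)) = 79*51 + 637 = 4029 + 637 = 4666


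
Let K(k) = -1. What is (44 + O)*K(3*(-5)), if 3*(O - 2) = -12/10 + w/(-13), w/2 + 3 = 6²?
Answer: -2854/65 ≈ -43.908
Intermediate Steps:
w = 66 (w = -6 + 2*6² = -6 + 2*36 = -6 + 72 = 66)
O = -6/65 (O = 2 + (-12/10 + 66/(-13))/3 = 2 + (-12*⅒ + 66*(-1/13))/3 = 2 + (-6/5 - 66/13)/3 = 2 + (⅓)*(-408/65) = 2 - 136/65 = -6/65 ≈ -0.092308)
(44 + O)*K(3*(-5)) = (44 - 6/65)*(-1) = (2854/65)*(-1) = -2854/65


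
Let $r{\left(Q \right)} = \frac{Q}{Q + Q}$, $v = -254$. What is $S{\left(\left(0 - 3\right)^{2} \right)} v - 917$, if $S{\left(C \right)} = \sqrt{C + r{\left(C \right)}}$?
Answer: $-917 - 127 \sqrt{38} \approx -1699.9$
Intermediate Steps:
$r{\left(Q \right)} = \frac{1}{2}$ ($r{\left(Q \right)} = \frac{Q}{2 Q} = Q \frac{1}{2 Q} = \frac{1}{2}$)
$S{\left(C \right)} = \sqrt{\frac{1}{2} + C}$ ($S{\left(C \right)} = \sqrt{C + \frac{1}{2}} = \sqrt{\frac{1}{2} + C}$)
$S{\left(\left(0 - 3\right)^{2} \right)} v - 917 = \frac{\sqrt{2 + 4 \left(0 - 3\right)^{2}}}{2} \left(-254\right) - 917 = \frac{\sqrt{2 + 4 \left(-3\right)^{2}}}{2} \left(-254\right) - 917 = \frac{\sqrt{2 + 4 \cdot 9}}{2} \left(-254\right) - 917 = \frac{\sqrt{2 + 36}}{2} \left(-254\right) - 917 = \frac{\sqrt{38}}{2} \left(-254\right) - 917 = - 127 \sqrt{38} - 917 = -917 - 127 \sqrt{38}$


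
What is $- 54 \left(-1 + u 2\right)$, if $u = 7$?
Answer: $-702$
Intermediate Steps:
$- 54 \left(-1 + u 2\right) = - 54 \left(-1 + 7 \cdot 2\right) = - 54 \left(-1 + 14\right) = \left(-54\right) 13 = -702$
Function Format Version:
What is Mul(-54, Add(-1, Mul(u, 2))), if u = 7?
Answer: -702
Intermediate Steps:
Mul(-54, Add(-1, Mul(u, 2))) = Mul(-54, Add(-1, Mul(7, 2))) = Mul(-54, Add(-1, 14)) = Mul(-54, 13) = -702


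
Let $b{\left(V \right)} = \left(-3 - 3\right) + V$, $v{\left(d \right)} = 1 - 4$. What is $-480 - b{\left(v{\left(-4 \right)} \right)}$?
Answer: $-471$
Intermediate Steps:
$v{\left(d \right)} = -3$ ($v{\left(d \right)} = 1 - 4 = -3$)
$b{\left(V \right)} = -6 + V$
$-480 - b{\left(v{\left(-4 \right)} \right)} = -480 - \left(-6 - 3\right) = -480 - -9 = -480 + 9 = -471$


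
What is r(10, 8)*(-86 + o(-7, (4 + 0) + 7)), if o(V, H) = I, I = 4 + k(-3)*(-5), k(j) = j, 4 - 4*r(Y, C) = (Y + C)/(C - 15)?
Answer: -1541/14 ≈ -110.07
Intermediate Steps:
r(Y, C) = 1 - (C + Y)/(4*(-15 + C)) (r(Y, C) = 1 - (Y + C)/(4*(C - 15)) = 1 - (C + Y)/(4*(-15 + C)))
I = 19 (I = 4 - 3*(-5) = 4 + 15 = 19)
o(V, H) = 19
r(10, 8)*(-86 + o(-7, (4 + 0) + 7)) = ((-60 - 1*10 + 3*8)/(4*(-15 + 8)))*(-86 + 19) = ((¼)*(-60 - 10 + 24)/(-7))*(-67) = ((¼)*(-⅐)*(-46))*(-67) = (23/14)*(-67) = -1541/14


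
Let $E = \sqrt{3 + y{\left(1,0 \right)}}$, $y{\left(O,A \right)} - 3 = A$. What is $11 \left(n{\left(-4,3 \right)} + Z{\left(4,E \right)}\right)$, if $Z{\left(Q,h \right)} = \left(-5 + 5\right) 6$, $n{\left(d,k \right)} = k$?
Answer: $33$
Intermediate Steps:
$y{\left(O,A \right)} = 3 + A$
$E = \sqrt{6}$ ($E = \sqrt{3 + \left(3 + 0\right)} = \sqrt{3 + 3} = \sqrt{6} \approx 2.4495$)
$Z{\left(Q,h \right)} = 0$ ($Z{\left(Q,h \right)} = 0 \cdot 6 = 0$)
$11 \left(n{\left(-4,3 \right)} + Z{\left(4,E \right)}\right) = 11 \left(3 + 0\right) = 11 \cdot 3 = 33$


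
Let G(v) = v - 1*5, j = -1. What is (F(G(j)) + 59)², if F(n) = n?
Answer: 2809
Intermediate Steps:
G(v) = -5 + v (G(v) = v - 5 = -5 + v)
(F(G(j)) + 59)² = ((-5 - 1) + 59)² = (-6 + 59)² = 53² = 2809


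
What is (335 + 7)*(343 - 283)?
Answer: 20520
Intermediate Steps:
(335 + 7)*(343 - 283) = 342*60 = 20520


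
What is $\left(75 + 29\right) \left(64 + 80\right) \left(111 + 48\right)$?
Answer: $2381184$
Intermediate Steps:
$\left(75 + 29\right) \left(64 + 80\right) \left(111 + 48\right) = 104 \cdot 144 \cdot 159 = 14976 \cdot 159 = 2381184$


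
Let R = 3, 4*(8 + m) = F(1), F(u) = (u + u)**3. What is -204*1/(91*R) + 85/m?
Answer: -8143/546 ≈ -14.914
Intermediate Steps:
F(u) = 8*u**3 (F(u) = (2*u)**3 = 8*u**3)
m = -6 (m = -8 + (8*1**3)/4 = -8 + (8*1)/4 = -8 + (1/4)*8 = -8 + 2 = -6)
-204*1/(91*R) + 85/m = -204/(91*3) + 85/(-6) = -204/273 + 85*(-1/6) = -204*1/273 - 85/6 = -68/91 - 85/6 = -8143/546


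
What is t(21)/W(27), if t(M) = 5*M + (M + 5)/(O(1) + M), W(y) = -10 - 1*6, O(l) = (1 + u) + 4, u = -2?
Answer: -1273/192 ≈ -6.6302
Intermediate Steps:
O(l) = 3 (O(l) = (1 - 2) + 4 = -1 + 4 = 3)
W(y) = -16 (W(y) = -10 - 6 = -16)
t(M) = 5*M + (5 + M)/(3 + M) (t(M) = 5*M + (M + 5)/(3 + M) = 5*M + (5 + M)/(3 + M))
t(21)/W(27) = ((5 + 5*21² + 16*21)/(3 + 21))/(-16) = ((5 + 5*441 + 336)/24)*(-1/16) = ((5 + 2205 + 336)/24)*(-1/16) = ((1/24)*2546)*(-1/16) = (1273/12)*(-1/16) = -1273/192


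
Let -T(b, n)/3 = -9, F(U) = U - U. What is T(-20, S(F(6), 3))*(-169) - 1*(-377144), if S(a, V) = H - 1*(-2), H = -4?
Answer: 372581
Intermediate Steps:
F(U) = 0
S(a, V) = -2 (S(a, V) = -4 - 1*(-2) = -4 + 2 = -2)
T(b, n) = 27 (T(b, n) = -3*(-9) = 27)
T(-20, S(F(6), 3))*(-169) - 1*(-377144) = 27*(-169) - 1*(-377144) = -4563 + 377144 = 372581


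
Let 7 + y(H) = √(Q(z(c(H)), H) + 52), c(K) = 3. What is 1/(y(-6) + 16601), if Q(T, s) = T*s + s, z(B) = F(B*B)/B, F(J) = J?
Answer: 8297/137680404 - √7/137680404 ≈ 6.0244e-5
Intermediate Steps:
z(B) = B (z(B) = (B*B)/B = B²/B = B)
Q(T, s) = s + T*s
y(H) = -7 + √(52 + 4*H) (y(H) = -7 + √(H*(1 + 3) + 52) = -7 + √(H*4 + 52) = -7 + √(4*H + 52) = -7 + √(52 + 4*H))
1/(y(-6) + 16601) = 1/((-7 + 2*√(13 - 6)) + 16601) = 1/((-7 + 2*√7) + 16601) = 1/(16594 + 2*√7)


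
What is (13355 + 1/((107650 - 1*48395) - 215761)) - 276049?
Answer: -41113187165/156506 ≈ -2.6269e+5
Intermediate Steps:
(13355 + 1/((107650 - 1*48395) - 215761)) - 276049 = (13355 + 1/((107650 - 48395) - 215761)) - 276049 = (13355 + 1/(59255 - 215761)) - 276049 = (13355 + 1/(-156506)) - 276049 = (13355 - 1/156506) - 276049 = 2090137629/156506 - 276049 = -41113187165/156506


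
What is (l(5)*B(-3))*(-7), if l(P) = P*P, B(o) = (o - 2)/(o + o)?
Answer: -875/6 ≈ -145.83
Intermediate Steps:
B(o) = (-2 + o)/(2*o) (B(o) = (-2 + o)/((2*o)) = (-2 + o)*(1/(2*o)) = (-2 + o)/(2*o))
l(P) = P²
(l(5)*B(-3))*(-7) = (5²*((½)*(-2 - 3)/(-3)))*(-7) = (25*((½)*(-⅓)*(-5)))*(-7) = (25*(⅚))*(-7) = (125/6)*(-7) = -875/6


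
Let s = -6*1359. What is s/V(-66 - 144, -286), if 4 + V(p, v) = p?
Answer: 4077/107 ≈ 38.103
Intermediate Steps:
V(p, v) = -4 + p
s = -8154
s/V(-66 - 144, -286) = -8154/(-4 + (-66 - 144)) = -8154/(-4 - 210) = -8154/(-214) = -8154*(-1/214) = 4077/107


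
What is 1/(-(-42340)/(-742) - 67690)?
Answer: -371/25134160 ≈ -1.4761e-5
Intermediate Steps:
1/(-(-42340)/(-742) - 67690) = 1/(-(-42340)*(-1)/742 - 67690) = 1/(-73*290/371 - 67690) = 1/(-21170/371 - 67690) = 1/(-25134160/371) = -371/25134160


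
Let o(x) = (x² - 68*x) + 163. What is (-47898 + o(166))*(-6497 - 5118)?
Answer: 365489205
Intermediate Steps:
o(x) = 163 + x² - 68*x
(-47898 + o(166))*(-6497 - 5118) = (-47898 + (163 + 166² - 68*166))*(-6497 - 5118) = (-47898 + (163 + 27556 - 11288))*(-11615) = (-47898 + 16431)*(-11615) = -31467*(-11615) = 365489205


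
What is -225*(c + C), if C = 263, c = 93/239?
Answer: -14163750/239 ≈ -59263.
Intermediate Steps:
c = 93/239 (c = 93*(1/239) = 93/239 ≈ 0.38912)
-225*(c + C) = -225*(93/239 + 263) = -225*62950/239 = -14163750/239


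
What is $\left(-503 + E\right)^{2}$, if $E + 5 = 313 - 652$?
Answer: $717409$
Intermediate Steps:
$E = -344$ ($E = -5 + \left(313 - 652\right) = -5 - 339 = -344$)
$\left(-503 + E\right)^{2} = \left(-503 - 344\right)^{2} = \left(-847\right)^{2} = 717409$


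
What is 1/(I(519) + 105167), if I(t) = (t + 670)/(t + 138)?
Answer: 657/69095908 ≈ 9.5085e-6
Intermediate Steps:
I(t) = (670 + t)/(138 + t)
1/(I(519) + 105167) = 1/((670 + 519)/(138 + 519) + 105167) = 1/(1189/657 + 105167) = 1/(69095908/657) = 657/69095908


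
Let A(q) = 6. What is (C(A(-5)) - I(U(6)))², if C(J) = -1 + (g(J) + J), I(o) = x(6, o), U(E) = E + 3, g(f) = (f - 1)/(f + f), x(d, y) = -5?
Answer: 15625/144 ≈ 108.51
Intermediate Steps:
g(f) = (-1 + f)/(2*f) (g(f) = (-1 + f)/((2*f)) = (-1 + f)*(1/(2*f)) = (-1 + f)/(2*f))
U(E) = 3 + E
I(o) = -5
C(J) = -1 + J + (-1 + J)/(2*J) (C(J) = -1 + ((-1 + J)/(2*J) + J) = -1 + (J + (-1 + J)/(2*J)) = -1 + J + (-1 + J)/(2*J))
(C(A(-5)) - I(U(6)))² = ((-½ + 6 - ½/6) - 1*(-5))² = ((-½ + 6 - ½*⅙) + 5)² = ((-½ + 6 - 1/12) + 5)² = (65/12 + 5)² = (125/12)² = 15625/144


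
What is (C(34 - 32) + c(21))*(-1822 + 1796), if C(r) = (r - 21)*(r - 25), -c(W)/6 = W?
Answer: -8086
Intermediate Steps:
c(W) = -6*W
C(r) = (-25 + r)*(-21 + r) (C(r) = (-21 + r)*(-25 + r) = (-25 + r)*(-21 + r))
(C(34 - 32) + c(21))*(-1822 + 1796) = ((525 + (34 - 32)² - 46*(34 - 32)) - 6*21)*(-1822 + 1796) = ((525 + 2² - 46*2) - 126)*(-26) = ((525 + 4 - 92) - 126)*(-26) = (437 - 126)*(-26) = 311*(-26) = -8086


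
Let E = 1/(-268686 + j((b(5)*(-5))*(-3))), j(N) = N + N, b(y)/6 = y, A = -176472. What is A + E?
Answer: -47256730993/267786 ≈ -1.7647e+5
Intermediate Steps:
b(y) = 6*y
j(N) = 2*N
E = -1/267786 (E = 1/(-268686 + 2*(((6*5)*(-5))*(-3))) = 1/(-268686 + 2*((30*(-5))*(-3))) = 1/(-268686 + 2*(-150*(-3))) = 1/(-268686 + 2*450) = 1/(-268686 + 900) = 1/(-267786) = -1/267786 ≈ -3.7343e-6)
A + E = -176472 - 1/267786 = -47256730993/267786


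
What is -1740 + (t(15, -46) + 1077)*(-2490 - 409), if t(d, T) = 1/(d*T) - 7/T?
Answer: -1077917983/345 ≈ -3.1244e+6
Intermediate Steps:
t(d, T) = -7/T + 1/(T*d) (t(d, T) = 1/(T*d) - 7/T = -7/T + 1/(T*d))
-1740 + (t(15, -46) + 1077)*(-2490 - 409) = -1740 + ((1 - 7*15)/(-46*15) + 1077)*(-2490 - 409) = -1740 + (-1/46*1/15*(1 - 105) + 1077)*(-2899) = -1740 + (-1/46*1/15*(-104) + 1077)*(-2899) = -1740 + (52/345 + 1077)*(-2899) = -1740 + (371617/345)*(-2899) = -1740 - 1077317683/345 = -1077917983/345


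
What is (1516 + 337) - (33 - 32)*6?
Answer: 1847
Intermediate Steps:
(1516 + 337) - (33 - 32)*6 = 1853 - 6 = 1847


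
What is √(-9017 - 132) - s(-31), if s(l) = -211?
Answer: 211 + I*√9149 ≈ 211.0 + 95.65*I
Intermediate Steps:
√(-9017 - 132) - s(-31) = √(-9017 - 132) - 1*(-211) = √(-9149) + 211 = I*√9149 + 211 = 211 + I*√9149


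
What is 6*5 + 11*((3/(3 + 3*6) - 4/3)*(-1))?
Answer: 905/21 ≈ 43.095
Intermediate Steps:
6*5 + 11*((3/(3 + 3*6) - 4/3)*(-1)) = 30 + 11*((3/(3 + 18) - 4*1/3)*(-1)) = 30 + 11*((3/21 - 4/3)*(-1)) = 30 + 11*((3*(1/21) - 4/3)*(-1)) = 30 + 11*((1/7 - 4/3)*(-1)) = 30 + 11*(-25/21*(-1)) = 30 + 11*(25/21) = 30 + 275/21 = 905/21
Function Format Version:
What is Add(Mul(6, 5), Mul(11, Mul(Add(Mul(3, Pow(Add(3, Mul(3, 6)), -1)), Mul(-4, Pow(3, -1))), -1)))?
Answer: Rational(905, 21) ≈ 43.095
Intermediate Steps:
Add(Mul(6, 5), Mul(11, Mul(Add(Mul(3, Pow(Add(3, Mul(3, 6)), -1)), Mul(-4, Pow(3, -1))), -1))) = Add(30, Mul(11, Mul(Add(Mul(3, Pow(Add(3, 18), -1)), Mul(-4, Rational(1, 3))), -1))) = Add(30, Mul(11, Mul(Add(Mul(3, Pow(21, -1)), Rational(-4, 3)), -1))) = Add(30, Mul(11, Mul(Add(Mul(3, Rational(1, 21)), Rational(-4, 3)), -1))) = Add(30, Mul(11, Mul(Add(Rational(1, 7), Rational(-4, 3)), -1))) = Add(30, Mul(11, Mul(Rational(-25, 21), -1))) = Add(30, Mul(11, Rational(25, 21))) = Add(30, Rational(275, 21)) = Rational(905, 21)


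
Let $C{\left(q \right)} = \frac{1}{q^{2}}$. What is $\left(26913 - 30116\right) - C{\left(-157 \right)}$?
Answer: $- \frac{78950748}{24649} \approx -3203.0$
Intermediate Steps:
$C{\left(q \right)} = \frac{1}{q^{2}}$
$\left(26913 - 30116\right) - C{\left(-157 \right)} = \left(26913 - 30116\right) - \frac{1}{24649} = -3203 - \frac{1}{24649} = - \frac{78950748}{24649}$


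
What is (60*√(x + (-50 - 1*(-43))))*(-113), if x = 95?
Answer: -13560*√22 ≈ -63602.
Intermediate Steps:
(60*√(x + (-50 - 1*(-43))))*(-113) = (60*√(95 + (-50 - 1*(-43))))*(-113) = (60*√(95 + (-50 + 43)))*(-113) = (60*√(95 - 7))*(-113) = (60*√88)*(-113) = (60*(2*√22))*(-113) = (120*√22)*(-113) = -13560*√22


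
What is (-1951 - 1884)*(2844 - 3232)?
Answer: 1487980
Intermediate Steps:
(-1951 - 1884)*(2844 - 3232) = -3835*(-388) = 1487980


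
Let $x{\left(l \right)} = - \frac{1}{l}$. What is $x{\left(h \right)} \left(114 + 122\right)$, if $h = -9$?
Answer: $\frac{236}{9} \approx 26.222$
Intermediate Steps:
$x{\left(h \right)} \left(114 + 122\right) = - \frac{1}{-9} \left(114 + 122\right) = \left(-1\right) \left(- \frac{1}{9}\right) 236 = \frac{1}{9} \cdot 236 = \frac{236}{9}$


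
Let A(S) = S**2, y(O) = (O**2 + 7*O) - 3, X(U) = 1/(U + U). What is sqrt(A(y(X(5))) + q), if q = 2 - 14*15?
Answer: I*sqrt(2027559)/100 ≈ 14.239*I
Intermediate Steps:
X(U) = 1/(2*U)
q = -208 (q = 2 - 210 = -208)
y(O) = -3 + O**2 + 7*O
sqrt(A(y(X(5))) + q) = sqrt((-3 + ((1/2)/5)**2 + 7*((1/2)/5))**2 - 208) = sqrt((-3 + ((1/2)*(1/5))**2 + 7*((1/2)*(1/5)))**2 - 208) = sqrt((-3 + (1/10)**2 + 7*(1/10))**2 - 208) = sqrt((-3 + 1/100 + 7/10)**2 - 208) = sqrt((-229/100)**2 - 208) = sqrt(52441/10000 - 208) = sqrt(-2027559/10000) = I*sqrt(2027559)/100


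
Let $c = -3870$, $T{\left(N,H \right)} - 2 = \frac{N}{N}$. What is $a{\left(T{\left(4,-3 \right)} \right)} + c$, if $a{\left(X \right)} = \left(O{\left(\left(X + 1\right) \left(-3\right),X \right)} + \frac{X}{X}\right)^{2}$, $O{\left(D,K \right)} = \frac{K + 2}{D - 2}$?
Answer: $- \frac{758439}{196} \approx -3869.6$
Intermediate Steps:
$T{\left(N,H \right)} = 3$ ($T{\left(N,H \right)} = 2 + \frac{N}{N} = 2 + 1 = 3$)
$O{\left(D,K \right)} = \frac{2 + K}{-2 + D}$
$a{\left(X \right)} = \left(1 + \frac{2 + X}{-5 - 3 X}\right)^{2}$ ($a{\left(X \right)} = \left(\frac{2 + X}{-2 + \left(X + 1\right) \left(-3\right)} + \frac{X}{X}\right)^{2} = \left(\frac{2 + X}{-2 + \left(1 + X\right) \left(-3\right)} + 1\right)^{2} = \left(\frac{2 + X}{-2 - \left(3 + 3 X\right)} + 1\right)^{2} = \left(\frac{2 + X}{-5 - 3 X} + 1\right)^{2} = \left(1 + \frac{2 + X}{-5 - 3 X}\right)^{2}$)
$a{\left(T{\left(4,-3 \right)} \right)} + c = \frac{\left(3 + 2 \cdot 3\right)^{2}}{\left(5 + 3 \cdot 3\right)^{2}} - 3870 = \frac{\left(3 + 6\right)^{2}}{\left(5 + 9\right)^{2}} - 3870 = \frac{9^{2}}{196} - 3870 = 81 \cdot \frac{1}{196} - 3870 = \frac{81}{196} - 3870 = - \frac{758439}{196}$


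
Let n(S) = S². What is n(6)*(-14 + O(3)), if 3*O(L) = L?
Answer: -468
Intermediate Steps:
O(L) = L/3
n(6)*(-14 + O(3)) = 6²*(-14 + (⅓)*3) = 36*(-14 + 1) = 36*(-13) = -468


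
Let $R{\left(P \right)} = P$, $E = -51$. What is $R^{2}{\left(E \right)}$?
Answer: $2601$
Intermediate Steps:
$R^{2}{\left(E \right)} = \left(-51\right)^{2} = 2601$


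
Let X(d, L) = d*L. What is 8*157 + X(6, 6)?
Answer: 1292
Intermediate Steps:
X(d, L) = L*d
8*157 + X(6, 6) = 8*157 + 6*6 = 1256 + 36 = 1292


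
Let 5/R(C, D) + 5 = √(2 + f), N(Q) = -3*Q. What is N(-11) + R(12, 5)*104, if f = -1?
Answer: -97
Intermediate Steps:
R(C, D) = -5/4 (R(C, D) = 5/(-5 + √(2 - 1)) = 5/(-5 + √1) = 5/(-5 + 1) = 5/(-4) = 5*(-¼) = -5/4)
N(-11) + R(12, 5)*104 = -3*(-11) - 5/4*104 = 33 - 130 = -97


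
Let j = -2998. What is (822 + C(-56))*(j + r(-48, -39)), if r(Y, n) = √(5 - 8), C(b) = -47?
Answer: -2323450 + 775*I*√3 ≈ -2.3234e+6 + 1342.3*I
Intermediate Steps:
r(Y, n) = I*√3 (r(Y, n) = √(-3) = I*√3)
(822 + C(-56))*(j + r(-48, -39)) = (822 - 47)*(-2998 + I*√3) = 775*(-2998 + I*√3) = -2323450 + 775*I*√3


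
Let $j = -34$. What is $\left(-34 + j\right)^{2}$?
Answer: $4624$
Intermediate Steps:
$\left(-34 + j\right)^{2} = \left(-34 - 34\right)^{2} = \left(-68\right)^{2} = 4624$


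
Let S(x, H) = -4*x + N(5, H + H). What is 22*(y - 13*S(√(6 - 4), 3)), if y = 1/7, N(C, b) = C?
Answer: -9988/7 + 1144*√2 ≈ 191.00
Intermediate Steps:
y = ⅐ ≈ 0.14286
S(x, H) = 5 - 4*x (S(x, H) = -4*x + 5 = 5 - 4*x)
22*(y - 13*S(√(6 - 4), 3)) = 22*(⅐ - 13*(5 - 4*√(6 - 4))) = 22*(⅐ - 13*(5 - 4*√2)) = 22*(⅐ + (-65 + 52*√2)) = 22*(-454/7 + 52*√2) = -9988/7 + 1144*√2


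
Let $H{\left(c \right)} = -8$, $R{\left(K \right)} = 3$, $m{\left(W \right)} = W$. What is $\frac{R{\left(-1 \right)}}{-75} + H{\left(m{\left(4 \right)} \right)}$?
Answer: $- \frac{201}{25} \approx -8.04$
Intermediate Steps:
$\frac{R{\left(-1 \right)}}{-75} + H{\left(m{\left(4 \right)} \right)} = \frac{1}{-75} \cdot 3 - 8 = \left(- \frac{1}{75}\right) 3 - 8 = - \frac{1}{25} - 8 = - \frac{201}{25}$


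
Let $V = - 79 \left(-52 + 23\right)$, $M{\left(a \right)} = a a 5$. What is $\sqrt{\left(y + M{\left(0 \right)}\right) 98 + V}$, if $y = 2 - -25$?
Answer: $\sqrt{4937} \approx 70.264$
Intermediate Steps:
$M{\left(a \right)} = 5 a^{2}$ ($M{\left(a \right)} = a^{2} \cdot 5 = 5 a^{2}$)
$y = 27$ ($y = 2 + 25 = 27$)
$V = 2291$ ($V = \left(-79\right) \left(-29\right) = 2291$)
$\sqrt{\left(y + M{\left(0 \right)}\right) 98 + V} = \sqrt{\left(27 + 5 \cdot 0^{2}\right) 98 + 2291} = \sqrt{\left(27 + 5 \cdot 0\right) 98 + 2291} = \sqrt{\left(27 + 0\right) 98 + 2291} = \sqrt{27 \cdot 98 + 2291} = \sqrt{2646 + 2291} = \sqrt{4937}$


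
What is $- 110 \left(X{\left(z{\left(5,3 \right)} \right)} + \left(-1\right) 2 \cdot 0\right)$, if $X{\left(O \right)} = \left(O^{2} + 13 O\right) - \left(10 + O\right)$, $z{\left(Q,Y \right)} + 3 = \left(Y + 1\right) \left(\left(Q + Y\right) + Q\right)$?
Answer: $-327690$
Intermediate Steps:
$z{\left(Q,Y \right)} = -3 + \left(1 + Y\right) \left(Y + 2 Q\right)$ ($z{\left(Q,Y \right)} = -3 + \left(Y + 1\right) \left(\left(Q + Y\right) + Q\right) = -3 + \left(1 + Y\right) \left(Y + 2 Q\right)$)
$X{\left(O \right)} = -10 + O^{2} + 12 O$
$- 110 \left(X{\left(z{\left(5,3 \right)} \right)} + \left(-1\right) 2 \cdot 0\right) = - 110 \left(\left(-10 + \left(-3 + 3 + 3^{2} + 2 \cdot 5 + 2 \cdot 5 \cdot 3\right)^{2} + 12 \left(-3 + 3 + 3^{2} + 2 \cdot 5 + 2 \cdot 5 \cdot 3\right)\right) + \left(-1\right) 2 \cdot 0\right) = - 110 \left(\left(-10 + \left(-3 + 3 + 9 + 10 + 30\right)^{2} + 12 \left(-3 + 3 + 9 + 10 + 30\right)\right) - 0\right) = - 110 \left(\left(-10 + 49^{2} + 12 \cdot 49\right) + 0\right) = - 110 \left(\left(-10 + 2401 + 588\right) + 0\right) = - 110 \left(2979 + 0\right) = \left(-110\right) 2979 = -327690$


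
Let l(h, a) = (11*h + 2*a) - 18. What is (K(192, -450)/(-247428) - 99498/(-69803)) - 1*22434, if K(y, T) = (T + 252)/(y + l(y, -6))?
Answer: -1687803995521027/75238978428 ≈ -22433.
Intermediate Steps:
l(h, a) = -18 + 2*a + 11*h (l(h, a) = (2*a + 11*h) - 18 = -18 + 2*a + 11*h)
K(y, T) = (252 + T)/(-30 + 12*y) (K(y, T) = (T + 252)/(y + (-18 + 2*(-6) + 11*y)) = (252 + T)/(y + (-18 - 12 + 11*y)) = (252 + T)/(y + (-30 + 11*y)) = (252 + T)/(-30 + 12*y))
(K(192, -450)/(-247428) - 99498/(-69803)) - 1*22434 = (((252 - 450)/(6*(-5 + 2*192)))/(-247428) - 99498/(-69803)) - 1*22434 = (((⅙)*(-198)/(-5 + 384))*(-1/247428) - 99498*(-1/69803)) - 22434 = (((⅙)*(-198)/379)*(-1/247428) + 99498/69803) - 22434 = (((⅙)*(1/379)*(-198))*(-1/247428) + 99498/69803) - 22434 = (-33/379*(-1/247428) + 99498/69803) - 22434 = (11/31258404 + 99498/69803) - 22434 = 107246532725/75238978428 - 22434 = -1687803995521027/75238978428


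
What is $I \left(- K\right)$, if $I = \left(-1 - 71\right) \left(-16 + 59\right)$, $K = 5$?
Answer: $15480$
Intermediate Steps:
$I = -3096$ ($I = \left(-72\right) 43 = -3096$)
$I \left(- K\right) = - 3096 \left(\left(-1\right) 5\right) = \left(-3096\right) \left(-5\right) = 15480$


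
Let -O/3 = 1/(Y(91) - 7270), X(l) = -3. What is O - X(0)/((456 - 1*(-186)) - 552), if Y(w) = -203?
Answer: 2521/74730 ≈ 0.033735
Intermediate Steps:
O = 1/2491 (O = -3/(-203 - 7270) = -3/(-7473) = -3*(-1/7473) = 1/2491 ≈ 0.00040145)
O - X(0)/((456 - 1*(-186)) - 552) = 1/2491 - (-3)/((456 - 1*(-186)) - 552) = 1/2491 - (-3)/((456 + 186) - 552) = 1/2491 - (-3)/(642 - 552) = 1/2491 - (-3)/90 = 1/2491 - 1*(-1/30) = 1/2491 + 1/30 = 2521/74730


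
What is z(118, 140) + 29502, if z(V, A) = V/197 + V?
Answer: 5835258/197 ≈ 29621.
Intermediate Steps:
z(V, A) = 198*V/197 (z(V, A) = V/197 + V = 198*V/197)
z(118, 140) + 29502 = (198/197)*118 + 29502 = 23364/197 + 29502 = 5835258/197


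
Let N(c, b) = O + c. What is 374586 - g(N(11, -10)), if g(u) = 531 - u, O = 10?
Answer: 374076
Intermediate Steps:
N(c, b) = 10 + c
374586 - g(N(11, -10)) = 374586 - (531 - (10 + 11)) = 374586 - (531 - 1*21) = 374586 - (531 - 21) = 374586 - 1*510 = 374586 - 510 = 374076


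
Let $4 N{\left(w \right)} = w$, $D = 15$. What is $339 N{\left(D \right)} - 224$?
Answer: $\frac{4189}{4} \approx 1047.3$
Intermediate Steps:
$N{\left(w \right)} = \frac{w}{4}$
$339 N{\left(D \right)} - 224 = 339 \cdot \frac{1}{4} \cdot 15 - 224 = 339 \cdot \frac{15}{4} - 224 = \frac{5085}{4} - 224 = \frac{4189}{4}$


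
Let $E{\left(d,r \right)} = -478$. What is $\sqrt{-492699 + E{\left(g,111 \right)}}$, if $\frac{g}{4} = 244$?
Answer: $i \sqrt{493177} \approx 702.27 i$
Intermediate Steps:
$g = 976$ ($g = 4 \cdot 244 = 976$)
$\sqrt{-492699 + E{\left(g,111 \right)}} = \sqrt{-492699 - 478} = \sqrt{-493177} = i \sqrt{493177}$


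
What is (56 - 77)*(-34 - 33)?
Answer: 1407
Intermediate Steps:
(56 - 77)*(-34 - 33) = -21*(-67) = 1407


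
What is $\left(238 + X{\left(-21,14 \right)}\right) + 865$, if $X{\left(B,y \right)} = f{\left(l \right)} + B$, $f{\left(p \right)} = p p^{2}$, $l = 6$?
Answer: $1298$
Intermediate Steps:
$f{\left(p \right)} = p^{3}$
$X{\left(B,y \right)} = 216 + B$ ($X{\left(B,y \right)} = 6^{3} + B = 216 + B$)
$\left(238 + X{\left(-21,14 \right)}\right) + 865 = \left(238 + \left(216 - 21\right)\right) + 865 = \left(238 + 195\right) + 865 = 433 + 865 = 1298$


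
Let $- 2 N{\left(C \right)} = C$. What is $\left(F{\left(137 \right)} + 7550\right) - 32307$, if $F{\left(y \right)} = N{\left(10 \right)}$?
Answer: $-24762$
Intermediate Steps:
$N{\left(C \right)} = - \frac{C}{2}$
$F{\left(y \right)} = -5$ ($F{\left(y \right)} = \left(- \frac{1}{2}\right) 10 = -5$)
$\left(F{\left(137 \right)} + 7550\right) - 32307 = \left(-5 + 7550\right) - 32307 = 7545 - 32307 = -24762$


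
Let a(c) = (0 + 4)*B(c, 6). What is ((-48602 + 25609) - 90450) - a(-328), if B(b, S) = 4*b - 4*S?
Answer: -108099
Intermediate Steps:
B(b, S) = -4*S + 4*b
a(c) = -96 + 16*c (a(c) = (0 + 4)*(-4*6 + 4*c) = 4*(-24 + 4*c) = -96 + 16*c)
((-48602 + 25609) - 90450) - a(-328) = ((-48602 + 25609) - 90450) - (-96 + 16*(-328)) = (-22993 - 90450) - (-96 - 5248) = -113443 - 1*(-5344) = -113443 + 5344 = -108099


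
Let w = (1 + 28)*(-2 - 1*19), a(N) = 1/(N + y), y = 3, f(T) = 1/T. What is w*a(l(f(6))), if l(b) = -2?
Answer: -609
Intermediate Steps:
a(N) = 1/(3 + N) (a(N) = 1/(N + 3) = 1/(3 + N))
w = -609 (w = 29*(-2 - 19) = 29*(-21) = -609)
w*a(l(f(6))) = -609/(3 - 2) = -609/1 = -609*1 = -609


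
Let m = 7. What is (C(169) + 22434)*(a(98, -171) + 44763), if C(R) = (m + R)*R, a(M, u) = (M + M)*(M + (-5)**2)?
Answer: 3593551038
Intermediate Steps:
a(M, u) = 2*M*(25 + M) (a(M, u) = (2*M)*(M + 25) = (2*M)*(25 + M) = 2*M*(25 + M))
C(R) = R*(7 + R) (C(R) = (7 + R)*R = R*(7 + R))
(C(169) + 22434)*(a(98, -171) + 44763) = (169*(7 + 169) + 22434)*(2*98*(25 + 98) + 44763) = (169*176 + 22434)*(2*98*123 + 44763) = (29744 + 22434)*(24108 + 44763) = 52178*68871 = 3593551038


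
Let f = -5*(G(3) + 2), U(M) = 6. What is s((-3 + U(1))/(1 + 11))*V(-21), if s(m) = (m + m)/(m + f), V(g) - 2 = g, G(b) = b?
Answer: 38/99 ≈ 0.38384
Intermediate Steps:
f = -25 (f = -5*(3 + 2) = -5*5 = -25)
V(g) = 2 + g
s(m) = 2*m/(-25 + m) (s(m) = (m + m)/(m - 25) = (2*m)/(-25 + m) = 2*m/(-25 + m))
s((-3 + U(1))/(1 + 11))*V(-21) = (2*((-3 + 6)/(1 + 11))/(-25 + (-3 + 6)/(1 + 11)))*(2 - 21) = (2*(3/12)/(-25 + 3/12))*(-19) = (2*(3*(1/12))/(-25 + 3*(1/12)))*(-19) = (2*(1/4)/(-25 + 1/4))*(-19) = (2*(1/4)/(-99/4))*(-19) = (2*(1/4)*(-4/99))*(-19) = -2/99*(-19) = 38/99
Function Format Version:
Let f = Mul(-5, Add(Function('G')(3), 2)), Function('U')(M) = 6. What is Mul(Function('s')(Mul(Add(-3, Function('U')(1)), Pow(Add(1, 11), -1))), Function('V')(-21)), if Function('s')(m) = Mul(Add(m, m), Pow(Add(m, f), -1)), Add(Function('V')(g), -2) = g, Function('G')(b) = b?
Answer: Rational(38, 99) ≈ 0.38384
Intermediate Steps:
f = -25 (f = Mul(-5, Add(3, 2)) = Mul(-5, 5) = -25)
Function('V')(g) = Add(2, g)
Function('s')(m) = Mul(2, m, Pow(Add(-25, m), -1)) (Function('s')(m) = Mul(Add(m, m), Pow(Add(m, -25), -1)) = Mul(Mul(2, m), Pow(Add(-25, m), -1)) = Mul(2, m, Pow(Add(-25, m), -1)))
Mul(Function('s')(Mul(Add(-3, Function('U')(1)), Pow(Add(1, 11), -1))), Function('V')(-21)) = Mul(Mul(2, Mul(Add(-3, 6), Pow(Add(1, 11), -1)), Pow(Add(-25, Mul(Add(-3, 6), Pow(Add(1, 11), -1))), -1)), Add(2, -21)) = Mul(Mul(2, Mul(3, Pow(12, -1)), Pow(Add(-25, Mul(3, Pow(12, -1))), -1)), -19) = Mul(Mul(2, Mul(3, Rational(1, 12)), Pow(Add(-25, Mul(3, Rational(1, 12))), -1)), -19) = Mul(Mul(2, Rational(1, 4), Pow(Add(-25, Rational(1, 4)), -1)), -19) = Mul(Mul(2, Rational(1, 4), Pow(Rational(-99, 4), -1)), -19) = Mul(Mul(2, Rational(1, 4), Rational(-4, 99)), -19) = Mul(Rational(-2, 99), -19) = Rational(38, 99)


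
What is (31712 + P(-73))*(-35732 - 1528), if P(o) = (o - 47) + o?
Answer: -1174397940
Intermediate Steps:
P(o) = -47 + 2*o (P(o) = (-47 + o) + o = -47 + 2*o)
(31712 + P(-73))*(-35732 - 1528) = (31712 + (-47 + 2*(-73)))*(-35732 - 1528) = (31712 + (-47 - 146))*(-37260) = (31712 - 193)*(-37260) = 31519*(-37260) = -1174397940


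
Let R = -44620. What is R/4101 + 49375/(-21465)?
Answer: -77350345/5868531 ≈ -13.181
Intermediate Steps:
R/4101 + 49375/(-21465) = -44620/4101 + 49375/(-21465) = -44620*1/4101 + 49375*(-1/21465) = -44620/4101 - 9875/4293 = -77350345/5868531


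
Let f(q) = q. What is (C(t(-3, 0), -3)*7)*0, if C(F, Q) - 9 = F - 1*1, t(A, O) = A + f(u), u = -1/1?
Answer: 0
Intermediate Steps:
u = -1 (u = -1*1 = -1)
t(A, O) = -1 + A (t(A, O) = A - 1 = -1 + A)
C(F, Q) = 8 + F (C(F, Q) = 9 + (F - 1*1) = 9 + (F - 1) = 9 + (-1 + F) = 8 + F)
(C(t(-3, 0), -3)*7)*0 = ((8 + (-1 - 3))*7)*0 = ((8 - 4)*7)*0 = (4*7)*0 = 28*0 = 0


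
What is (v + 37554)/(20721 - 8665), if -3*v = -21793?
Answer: 134455/36168 ≈ 3.7175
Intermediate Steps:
v = 21793/3 (v = -⅓*(-21793) = 21793/3 ≈ 7264.3)
(v + 37554)/(20721 - 8665) = (21793/3 + 37554)/(20721 - 8665) = (134455/3)/12056 = (134455/3)*(1/12056) = 134455/36168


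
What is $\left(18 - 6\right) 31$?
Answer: $372$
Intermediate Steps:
$\left(18 - 6\right) 31 = 12 \cdot 31 = 372$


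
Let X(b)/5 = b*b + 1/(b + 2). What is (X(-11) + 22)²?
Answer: 31787044/81 ≈ 3.9243e+5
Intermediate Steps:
X(b) = 5*b² + 5/(2 + b) (X(b) = 5*(b*b + 1/(b + 2)) = 5*(b² + 1/(2 + b)) = 5*b² + 5/(2 + b))
(X(-11) + 22)² = (5*(1 + (-11)³ + 2*(-11)²)/(2 - 11) + 22)² = (5*(1 - 1331 + 2*121)/(-9) + 22)² = (5*(-⅑)*(1 - 1331 + 242) + 22)² = (5*(-⅑)*(-1088) + 22)² = (5440/9 + 22)² = (5638/9)² = 31787044/81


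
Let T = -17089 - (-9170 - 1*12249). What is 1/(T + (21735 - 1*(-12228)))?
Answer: 1/38293 ≈ 2.6114e-5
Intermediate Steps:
T = 4330 (T = -17089 - (-9170 - 12249) = -17089 - 1*(-21419) = -17089 + 21419 = 4330)
1/(T + (21735 - 1*(-12228))) = 1/(4330 + (21735 - 1*(-12228))) = 1/(4330 + (21735 + 12228)) = 1/(4330 + 33963) = 1/38293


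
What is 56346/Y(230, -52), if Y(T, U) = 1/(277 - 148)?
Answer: 7268634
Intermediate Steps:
Y(T, U) = 1/129
56346/Y(230, -52) = 56346/(1/129) = 56346*129 = 7268634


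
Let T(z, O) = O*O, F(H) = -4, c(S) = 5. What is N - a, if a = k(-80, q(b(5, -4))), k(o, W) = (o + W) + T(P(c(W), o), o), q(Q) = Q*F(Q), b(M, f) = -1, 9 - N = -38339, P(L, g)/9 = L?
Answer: 32024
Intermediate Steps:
P(L, g) = 9*L
N = 38348 (N = 9 - 1*(-38339) = 9 + 38339 = 38348)
T(z, O) = O**2
q(Q) = -4*Q (q(Q) = Q*(-4) = -4*Q)
k(o, W) = W + o + o**2 (k(o, W) = (o + W) + o**2 = (W + o) + o**2 = W + o + o**2)
a = 6324 (a = -4*(-1) - 80 + (-80)**2 = 4 - 80 + 6400 = 6324)
N - a = 38348 - 1*6324 = 38348 - 6324 = 32024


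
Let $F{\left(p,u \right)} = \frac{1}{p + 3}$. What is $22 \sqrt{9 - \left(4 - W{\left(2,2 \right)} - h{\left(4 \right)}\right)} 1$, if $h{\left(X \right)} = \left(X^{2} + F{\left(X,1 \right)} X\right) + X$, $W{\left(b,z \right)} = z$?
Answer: $\frac{22 \sqrt{1351}}{7} \approx 115.52$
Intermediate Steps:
$F{\left(p,u \right)} = \frac{1}{3 + p}$
$h{\left(X \right)} = X + X^{2} + \frac{X}{3 + X}$ ($h{\left(X \right)} = \left(X^{2} + \frac{X}{3 + X}\right) + X = X + X^{2} + \frac{X}{3 + X}$)
$22 \sqrt{9 - \left(4 - W{\left(2,2 \right)} - h{\left(4 \right)}\right)} 1 = 22 \sqrt{9 - \left(2 - \frac{4 \left(1 + \left(1 + 4\right) \left(3 + 4\right)\right)}{3 + 4}\right)} 1 = 22 \sqrt{9 - \left(2 - \frac{4 \left(1 + 5 \cdot 7\right)}{7}\right)} 1 = 22 \sqrt{9 - \left(2 - \frac{4 \left(1 + 35\right)}{7}\right)} 1 = 22 \sqrt{9 + \left(\left(2 + 4 \cdot \frac{1}{7} \cdot 36\right) - 4\right)} 1 = 22 \sqrt{9 + \left(\left(2 + \frac{144}{7}\right) - 4\right)} 1 = 22 \sqrt{9 + \left(\frac{158}{7} - 4\right)} 1 = 22 \sqrt{9 + \frac{130}{7}} \cdot 1 = 22 \sqrt{\frac{193}{7}} \cdot 1 = 22 \frac{\sqrt{1351}}{7} \cdot 1 = \frac{22 \sqrt{1351}}{7} \cdot 1 = \frac{22 \sqrt{1351}}{7}$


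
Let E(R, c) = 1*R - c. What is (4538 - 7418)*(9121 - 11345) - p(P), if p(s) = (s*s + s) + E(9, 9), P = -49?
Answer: 6402768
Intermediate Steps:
E(R, c) = R - c
p(s) = s + s² (p(s) = (s*s + s) + (9 - 1*9) = (s² + s) + (9 - 9) = (s + s²) + 0 = s + s²)
(4538 - 7418)*(9121 - 11345) - p(P) = (4538 - 7418)*(9121 - 11345) - (-49)*(1 - 49) = -2880*(-2224) - (-49)*(-48) = 6405120 - 1*2352 = 6405120 - 2352 = 6402768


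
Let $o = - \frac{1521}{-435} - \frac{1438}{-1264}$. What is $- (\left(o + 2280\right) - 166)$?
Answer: $- \frac{194151639}{91640} \approx -2118.6$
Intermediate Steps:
$o = \frac{424679}{91640}$ ($o = \left(-1521\right) \left(- \frac{1}{435}\right) - - \frac{719}{632} = \frac{507}{145} + \frac{719}{632} = \frac{424679}{91640} \approx 4.6342$)
$- (\left(o + 2280\right) - 166) = - (\left(\frac{424679}{91640} + 2280\right) - 166) = - (\frac{209363879}{91640} - 166) = \left(-1\right) \frac{194151639}{91640} = - \frac{194151639}{91640}$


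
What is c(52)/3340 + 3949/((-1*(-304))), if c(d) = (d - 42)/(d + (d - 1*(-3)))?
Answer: 70564833/5432176 ≈ 12.990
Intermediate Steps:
c(d) = (-42 + d)/(3 + 2*d) (c(d) = (-42 + d)/(d + (d + 3)) = (-42 + d)/(d + (3 + d)) = (-42 + d)/(3 + 2*d))
c(52)/3340 + 3949/((-1*(-304))) = ((-42 + 52)/(3 + 2*52))/3340 + 3949/((-1*(-304))) = (10/(3 + 104))*(1/3340) + 3949/304 = (10/107)*(1/3340) + 3949*(1/304) = ((1/107)*10)*(1/3340) + 3949/304 = (10/107)*(1/3340) + 3949/304 = 1/35738 + 3949/304 = 70564833/5432176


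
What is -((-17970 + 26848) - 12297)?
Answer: 3419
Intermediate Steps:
-((-17970 + 26848) - 12297) = -(8878 - 12297) = -1*(-3419) = 3419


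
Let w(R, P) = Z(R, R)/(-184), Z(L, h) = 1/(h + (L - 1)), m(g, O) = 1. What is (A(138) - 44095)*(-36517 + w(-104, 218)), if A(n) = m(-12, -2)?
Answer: 30960552516297/19228 ≈ 1.6102e+9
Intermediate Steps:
A(n) = 1
Z(L, h) = 1/(-1 + L + h) (Z(L, h) = 1/(h + (-1 + L)) = 1/(-1 + L + h))
w(R, P) = -1/(184*(-1 + 2*R)) (w(R, P) = 1/((-1 + R + R)*(-184)) = -1/184/(-1 + 2*R) = -1/(184*(-1 + 2*R)))
(A(138) - 44095)*(-36517 + w(-104, 218)) = (1 - 44095)*(-36517 - 1/(-184 + 368*(-104))) = -44094*(-36517 - 1/(-184 - 38272)) = -44094*(-36517 - 1/(-38456)) = -44094*(-36517 - 1*(-1/38456)) = -44094*(-36517 + 1/38456) = -44094*(-1404297751/38456) = 30960552516297/19228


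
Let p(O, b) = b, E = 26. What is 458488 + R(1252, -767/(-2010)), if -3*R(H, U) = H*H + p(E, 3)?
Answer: -192043/3 ≈ -64014.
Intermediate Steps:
R(H, U) = -1 - H²/3 (R(H, U) = -(H*H + 3)/3 = -(H² + 3)/3 = -(3 + H²)/3 = -1 - H²/3)
458488 + R(1252, -767/(-2010)) = 458488 + (-1 - ⅓*1252²) = 458488 + (-1 - ⅓*1567504) = 458488 + (-1 - 1567504/3) = 458488 - 1567507/3 = -192043/3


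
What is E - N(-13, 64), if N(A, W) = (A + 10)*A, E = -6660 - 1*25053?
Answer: -31752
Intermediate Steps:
E = -31713 (E = -6660 - 25053 = -31713)
N(A, W) = A*(10 + A) (N(A, W) = (10 + A)*A = A*(10 + A))
E - N(-13, 64) = -31713 - (-13)*(10 - 13) = -31713 - (-13)*(-3) = -31713 - 1*39 = -31713 - 39 = -31752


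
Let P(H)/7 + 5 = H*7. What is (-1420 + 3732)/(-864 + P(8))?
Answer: -2312/507 ≈ -4.5602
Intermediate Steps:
P(H) = -35 + 49*H (P(H) = -35 + 7*(H*7) = -35 + 7*(7*H) = -35 + 49*H)
(-1420 + 3732)/(-864 + P(8)) = (-1420 + 3732)/(-864 + (-35 + 49*8)) = 2312/(-864 + (-35 + 392)) = 2312/(-864 + 357) = 2312/(-507) = 2312*(-1/507) = -2312/507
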